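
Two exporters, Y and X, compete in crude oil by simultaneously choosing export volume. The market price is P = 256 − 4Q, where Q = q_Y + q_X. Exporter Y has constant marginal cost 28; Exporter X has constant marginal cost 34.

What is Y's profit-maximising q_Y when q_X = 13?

22

Exporter Y's profit: π = q_Y(256 − 4(q_Y + q_X)) − 28q_Y.
∂π/∂q_Y = 228 − 8q_Y − 4q_X = 0, so q_Y = 28.5 − 0.5q_X.
At q_X = 13: q_Y = 28.5 − 0.5·13 = 22.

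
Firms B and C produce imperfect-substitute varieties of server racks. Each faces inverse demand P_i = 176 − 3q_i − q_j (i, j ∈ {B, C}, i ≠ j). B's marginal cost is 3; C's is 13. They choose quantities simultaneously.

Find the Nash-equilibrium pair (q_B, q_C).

Firm B's profit: π = q_B(176 − 3q_B − q_C) − 3q_B.
∂π/∂q_B = 173 − 6q_B − q_C = 0 ⇒ q_B = 173/6 − (1/6)q_C.
Similarly q_C = 163/6 − (1/6)q_B.
Plugging q_C into B's best response: q_B = 173/6 − (1/6)(163/6 − (1/6)q_B) ⇒ (35/36)q_B = 875/36, so q_B = 25.
Then q_C = 163/6 − (1/6)·25 = 23.

25, 23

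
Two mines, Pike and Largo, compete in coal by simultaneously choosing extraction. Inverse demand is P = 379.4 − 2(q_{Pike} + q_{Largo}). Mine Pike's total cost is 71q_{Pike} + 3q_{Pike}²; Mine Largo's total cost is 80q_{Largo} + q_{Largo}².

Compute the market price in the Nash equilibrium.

Mine Pike's profit: π = q_{Pike}(379.4 − 2(q_{Pike} + q_{Largo})) − 71q_{Pike} − 3q_{Pike}².
∂π/∂q_{Pike} = 308.4 − 10q_{Pike} − 2q_{Largo} = 0, so q_{Pike} = 30.84 − 0.2q_{Largo}.
For Largo: ∂π/∂q_{Largo} = 299.4 − 6q_{Largo} − 2q_{Pike} = 0 ⇒ q_{Largo} = 49.9 − (1/3)q_{Pike}.
Plugging q_{Largo} into Pike's best response: q_{Pike} = 30.84 − 0.2(49.9 − (1/3)q_{Pike}) ⇒ (14/15)q_{Pike} = 20.86, so q_{Pike} = 22.35.
Then q_{Largo} = 49.9 − (1/3)·22.35 = 42.45.
Equilibrium price: P = 379.4 − 2·64.8 = 249.8.

249.8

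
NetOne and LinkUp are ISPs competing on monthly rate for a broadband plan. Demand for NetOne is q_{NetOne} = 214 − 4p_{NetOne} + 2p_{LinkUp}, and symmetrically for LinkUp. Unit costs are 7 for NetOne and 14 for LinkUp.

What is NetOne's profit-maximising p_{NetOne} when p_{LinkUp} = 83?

51

NetOne's profit: π = (p_{NetOne} − 7)(214 − 4p_{NetOne} + 2p_{LinkUp}).
∂π/∂p_{NetOne} = 242 − 8p_{NetOne} + 2p_{LinkUp} = 0 ⇒ p_{NetOne} = 30.25 + 0.25p_{LinkUp}.
At p_{LinkUp} = 83: p_{NetOne} = 30.25 + 0.25·83 = 51.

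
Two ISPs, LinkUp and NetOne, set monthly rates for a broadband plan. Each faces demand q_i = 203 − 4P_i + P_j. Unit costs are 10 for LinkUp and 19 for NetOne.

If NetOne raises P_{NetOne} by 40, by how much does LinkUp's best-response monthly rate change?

5

LinkUp's profit: π = (P_{LinkUp} − 10)(203 − 4P_{LinkUp} + P_{NetOne}).
∂π/∂P_{LinkUp} = 243 − 8P_{LinkUp} + P_{NetOne} = 0 ⇒ P_{LinkUp} = 30.375 + 0.125P_{NetOne}.
The reaction-function slope is 0.125, so a 40-unit rise in P_{NetOne} moves P_{LinkUp} by 0.125 × 40 = 5. LinkUp's best response rises — the actions are strategic complements.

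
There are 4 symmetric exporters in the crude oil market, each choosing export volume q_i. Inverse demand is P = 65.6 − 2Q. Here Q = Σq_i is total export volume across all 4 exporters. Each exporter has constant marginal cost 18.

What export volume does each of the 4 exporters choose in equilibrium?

4.76

A representative exporter's profit is π_i = q_i(65.6 − 2Q) − 18q_i, with Q = q_i + Σ_{j≠i} q_j.
First-order condition: 47.6 − 4q_i − 2Σ_{j≠i} q_j = 0.
With identical exporters, set every q_j = q: then 47.6 − 4q − 6q = 0, i.e. q = 47.6/10 = 4.76.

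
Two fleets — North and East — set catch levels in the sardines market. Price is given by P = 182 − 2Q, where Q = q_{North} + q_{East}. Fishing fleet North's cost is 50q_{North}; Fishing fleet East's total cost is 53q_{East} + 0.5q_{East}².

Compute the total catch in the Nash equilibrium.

40.875

Fishing fleet North's profit: π = q_{North}(182 − 2(q_{North} + q_{East})) − 50q_{North}.
∂π/∂q_{North} = 132 − 4q_{North} − 2q_{East} = 0, so q_{North} = 33 − 0.5q_{East}.
For East: ∂π/∂q_{East} = 129 − 5q_{East} − 2q_{North} = 0 ⇒ q_{East} = 25.8 − 0.4q_{North}.
Plugging q_{East} into North's best response: q_{North} = 33 − 0.5(25.8 − 0.4q_{North}) ⇒ 0.8q_{North} = 20.1, so q_{North} = 25.125.
Then q_{East} = 25.8 − 0.4·25.125 = 15.75.
Total catch: 25.125 + 15.75 = 40.875.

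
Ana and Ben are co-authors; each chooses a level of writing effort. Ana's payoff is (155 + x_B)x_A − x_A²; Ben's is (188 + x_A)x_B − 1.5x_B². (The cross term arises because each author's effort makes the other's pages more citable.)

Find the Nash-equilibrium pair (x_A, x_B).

Expanding Ana's payoff: 155x_A + x_Bx_A − x_A².
∂π/∂x_A = 155 + x_B − 2x_A = 0, so x_A = 77.5 + 0.5x_B.
Likewise for Ben: x_B = 188/3 + (1/3)x_A.
Plugging x_B into Ana's best response: x_A = 77.5 + 0.5(188/3 + (1/3)x_A) ⇒ (5/6)x_A = 653/6, so x_A = 130.6.
Then x_B = 188/3 + (1/3)·130.6 = 106.2.

130.6, 106.2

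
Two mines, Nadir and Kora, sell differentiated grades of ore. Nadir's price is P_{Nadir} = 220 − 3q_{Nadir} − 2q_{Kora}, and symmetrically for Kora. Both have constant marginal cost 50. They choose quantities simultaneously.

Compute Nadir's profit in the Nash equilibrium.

Mine Nadir's profit: π = q_{Nadir}(220 − 3q_{Nadir} − 2q_{Kora}) − 50q_{Nadir}.
∂π/∂q_{Nadir} = 170 − 6q_{Nadir} − 2q_{Kora} = 0 ⇒ q_{Nadir} = 85/3 − (1/3)q_{Kora}.
By symmetry q_{Kora} = q_{Nadir}; substituting into the reaction function, (4/3)q_{Nadir} = 85/3 and q_{Nadir} = 21.25.
P_{Nadir} = 220 − 3·21.25 − 2·21.25 = 113.75.
Profit = (113.75 − 50)·21.25 = 1354.6875.

1354.6875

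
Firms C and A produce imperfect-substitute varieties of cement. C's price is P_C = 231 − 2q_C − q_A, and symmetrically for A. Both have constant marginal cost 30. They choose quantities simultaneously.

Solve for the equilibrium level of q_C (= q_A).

40.2

Firm C's profit: π = q_C(231 − 2q_C − q_A) − 30q_C.
∂π/∂q_C = 201 − 4q_C − q_A = 0 ⇒ q_C = 50.25 − 0.25q_A.
By symmetry q_A = q_C; substituting into the reaction function, 1.25q_C = 50.25 and q_C = 40.2.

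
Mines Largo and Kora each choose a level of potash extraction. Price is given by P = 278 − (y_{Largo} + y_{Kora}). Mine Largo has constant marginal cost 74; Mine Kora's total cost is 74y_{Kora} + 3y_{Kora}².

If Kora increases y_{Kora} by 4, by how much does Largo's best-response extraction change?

Mine Largo's profit: π = y_{Largo}(278 − (y_{Largo} + y_{Kora})) − 74y_{Largo}.
∂π/∂y_{Largo} = 204 − 2y_{Largo} − y_{Kora} = 0, so y_{Largo} = 102 − 0.5y_{Kora}.
The reaction-function slope is −0.5, so a 4-unit rise in y_{Kora} moves y_{Largo} by −0.5 × 4 = −2. Largo's best response falls — the actions are strategic substitutes.

-2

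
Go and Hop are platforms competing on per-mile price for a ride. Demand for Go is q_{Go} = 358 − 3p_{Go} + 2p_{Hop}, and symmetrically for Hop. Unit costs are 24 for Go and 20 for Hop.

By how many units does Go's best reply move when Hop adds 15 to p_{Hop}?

5

Go's profit: π = (p_{Go} − 24)(358 − 3p_{Go} + 2p_{Hop}).
∂π/∂p_{Go} = 430 − 6p_{Go} + 2p_{Hop} = 0 ⇒ p_{Go} = 215/3 + (1/3)p_{Hop}.
The reaction-function slope is 1/3, so a 15-unit rise in p_{Hop} moves p_{Go} by 1/3 × 15 = 5. Go's best response rises — the actions are strategic complements.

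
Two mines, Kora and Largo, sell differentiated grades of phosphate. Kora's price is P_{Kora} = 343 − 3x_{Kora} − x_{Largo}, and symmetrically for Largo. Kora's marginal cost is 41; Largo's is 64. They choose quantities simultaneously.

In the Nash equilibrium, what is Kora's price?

Mine Kora's profit: π = x_{Kora}(343 − 3x_{Kora} − x_{Largo}) − 41x_{Kora}.
∂π/∂x_{Kora} = 302 − 6x_{Kora} − x_{Largo} = 0 ⇒ x_{Kora} = 151/3 − (1/6)x_{Largo}.
Similarly x_{Largo} = 46.5 − (1/6)x_{Kora}.
Plugging x_{Largo} into Kora's best response: x_{Kora} = 151/3 − (1/6)(46.5 − (1/6)x_{Kora}) ⇒ (35/36)x_{Kora} = 511/12, so x_{Kora} = 43.8.
Then x_{Largo} = 46.5 − (1/6)·43.8 = 39.2.
P_{Kora} = 343 − 3·43.8 − 39.2 = 172.4.

172.4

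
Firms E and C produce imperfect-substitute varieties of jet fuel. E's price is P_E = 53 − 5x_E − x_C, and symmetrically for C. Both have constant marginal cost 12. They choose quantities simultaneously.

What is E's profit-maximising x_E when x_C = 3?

Firm E's profit: π = x_E(53 − 5x_E − x_C) − 12x_E.
∂π/∂x_E = 41 − 10x_E − x_C = 0 ⇒ x_E = 4.1 − 0.1x_C.
At x_C = 3: x_E = 4.1 − 0.1·3 = 3.8.

3.8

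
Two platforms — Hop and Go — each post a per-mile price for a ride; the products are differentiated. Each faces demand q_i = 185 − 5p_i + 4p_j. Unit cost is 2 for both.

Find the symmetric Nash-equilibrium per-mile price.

32.5

Hop's profit: π = (p_{Hop} − 2)(185 − 5p_{Hop} + 4p_{Go}).
∂π/∂p_{Hop} = 195 − 10p_{Hop} + 4p_{Go} = 0 ⇒ p_{Hop} = 19.5 + 0.4p_{Go}.
Setting p_{Hop} = p_{Go} in the reaction function: p_{Hop} = 19.5 + 0.4p_{Hop}, so p_{Hop} = 19.5 / 0.6 = 32.5.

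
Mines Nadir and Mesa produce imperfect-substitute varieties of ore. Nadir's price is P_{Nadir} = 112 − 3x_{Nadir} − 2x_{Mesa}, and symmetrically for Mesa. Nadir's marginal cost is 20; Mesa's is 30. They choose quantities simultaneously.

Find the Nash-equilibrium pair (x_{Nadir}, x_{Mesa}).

12.125, 9.625

Mine Nadir's profit: π = x_{Nadir}(112 − 3x_{Nadir} − 2x_{Mesa}) − 20x_{Nadir}.
∂π/∂x_{Nadir} = 92 − 6x_{Nadir} − 2x_{Mesa} = 0 ⇒ x_{Nadir} = 46/3 − (1/3)x_{Mesa}.
Similarly x_{Mesa} = 41/3 − (1/3)x_{Nadir}.
Plugging x_{Mesa} into Nadir's best response: x_{Nadir} = 46/3 − (1/3)(41/3 − (1/3)x_{Nadir}) ⇒ (8/9)x_{Nadir} = 97/9, so x_{Nadir} = 12.125.
Then x_{Mesa} = 41/3 − (1/3)·12.125 = 9.625.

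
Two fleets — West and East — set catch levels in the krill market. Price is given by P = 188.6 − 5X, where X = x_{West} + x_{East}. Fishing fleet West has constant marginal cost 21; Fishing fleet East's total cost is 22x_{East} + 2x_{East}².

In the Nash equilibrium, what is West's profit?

Fishing fleet West's profit: π = x_{West}(188.6 − 5(x_{West} + x_{East})) − 21x_{West}.
∂π/∂x_{West} = 167.6 − 10x_{West} − 5x_{East} = 0, so x_{West} = 16.76 − 0.5x_{East}.
For East: ∂π/∂x_{East} = 166.6 − 14x_{East} − 5x_{West} = 0 ⇒ x_{East} = 11.9 − (5/14)x_{West}.
Substituting the second reaction function into the first: x_{West} = 16.76 − 0.5(11.9 − (5/14)x_{West}), which gives (23/28)x_{West} = 10.81 ⇒ x_{West} = 13.16.
Then x_{East} = 11.9 − (5/14)·13.16 = 7.2.
Price P = 188.6 − 5·20.36 = 86.8.
West's profit: (86.8 − 21)·13.16 = 865.928.

865.928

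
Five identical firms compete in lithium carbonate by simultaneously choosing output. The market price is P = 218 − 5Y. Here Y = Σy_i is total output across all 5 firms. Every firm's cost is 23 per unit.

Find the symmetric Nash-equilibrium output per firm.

A representative firm's profit is π_i = y_i(218 − 5Y) − 23y_i, with Y = y_i + Σ_{j≠i} y_j.
First-order condition: 195 − 10y_i − 5Σ_{j≠i} y_j = 0.
In a symmetric equilibrium every firm chooses the same y, so Σ_{j≠i} y_j = 4y. The condition becomes 195 − 30y = 0, giving y = 195/30 = 6.5.

6.5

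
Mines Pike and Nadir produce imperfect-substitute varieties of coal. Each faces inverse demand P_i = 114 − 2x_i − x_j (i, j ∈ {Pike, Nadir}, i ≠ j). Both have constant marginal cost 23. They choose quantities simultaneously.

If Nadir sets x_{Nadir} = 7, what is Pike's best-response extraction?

21

Mine Pike's profit: π = x_{Pike}(114 − 2x_{Pike} − x_{Nadir}) − 23x_{Pike}.
∂π/∂x_{Pike} = 91 − 4x_{Pike} − x_{Nadir} = 0 ⇒ x_{Pike} = 22.75 − 0.25x_{Nadir}.
At x_{Nadir} = 7: x_{Pike} = 22.75 − 0.25·7 = 21.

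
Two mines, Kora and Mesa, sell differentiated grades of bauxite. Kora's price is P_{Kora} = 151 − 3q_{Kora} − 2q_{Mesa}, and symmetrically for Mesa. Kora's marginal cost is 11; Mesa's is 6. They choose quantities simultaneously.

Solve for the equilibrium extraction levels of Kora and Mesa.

Mine Kora's profit: π = q_{Kora}(151 − 3q_{Kora} − 2q_{Mesa}) − 11q_{Kora}.
∂π/∂q_{Kora} = 140 − 6q_{Kora} − 2q_{Mesa} = 0 ⇒ q_{Kora} = 70/3 − (1/3)q_{Mesa}.
Similarly q_{Mesa} = 145/6 − (1/3)q_{Kora}.
Solving the two reaction functions simultaneously: (1 − (−1/3)(−1/3))q_{Kora} = 70/3 − (1/3)·(145/6), so (8/9)q_{Kora} = 275/18 and q_{Kora} = 17.1875.
Then q_{Mesa} = 145/6 − (1/3)·17.1875 = 18.4375.

17.1875, 18.4375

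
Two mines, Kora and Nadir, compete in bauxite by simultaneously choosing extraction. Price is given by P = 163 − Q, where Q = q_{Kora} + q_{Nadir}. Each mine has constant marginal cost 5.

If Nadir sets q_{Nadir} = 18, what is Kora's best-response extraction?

Mine Kora's profit: π = q_{Kora}(163 − (q_{Kora} + q_{Nadir})) − 5q_{Kora}.
∂π/∂q_{Kora} = 158 − 2q_{Kora} − q_{Nadir} = 0, so q_{Kora} = 79 − 0.5q_{Nadir}.
At q_{Nadir} = 18: q_{Kora} = 79 − 0.5·18 = 70.

70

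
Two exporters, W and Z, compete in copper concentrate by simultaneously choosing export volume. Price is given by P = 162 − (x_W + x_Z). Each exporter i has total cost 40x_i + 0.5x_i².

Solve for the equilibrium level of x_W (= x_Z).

30.5

Exporter W's profit: π = x_W(162 − (x_W + x_Z)) − 40x_W − 0.5x_W².
∂π/∂x_W = 122 − 3x_W − x_Z = 0, so x_W = 122/3 − (1/3)x_Z.
By symmetry x_Z = x_W; substituting into the reaction function, (4/3)x_W = 122/3 and x_W = 30.5.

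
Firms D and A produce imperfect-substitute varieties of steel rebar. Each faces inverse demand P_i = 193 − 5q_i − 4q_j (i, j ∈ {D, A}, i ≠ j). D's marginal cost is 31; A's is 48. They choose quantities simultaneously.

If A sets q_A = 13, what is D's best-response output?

11

Firm D's profit: π = q_D(193 − 5q_D − 4q_A) − 31q_D.
∂π/∂q_D = 162 − 10q_D − 4q_A = 0 ⇒ q_D = 16.2 − 0.4q_A.
At q_A = 13: q_D = 16.2 − 0.4·13 = 11.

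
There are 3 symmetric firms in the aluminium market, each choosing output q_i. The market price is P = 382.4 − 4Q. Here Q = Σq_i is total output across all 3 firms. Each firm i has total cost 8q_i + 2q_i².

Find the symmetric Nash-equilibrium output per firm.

A representative firm's profit is π_i = q_i(382.4 − 4Q) − 8q_i − 2q_i², with Q = q_i + Σ_{j≠i} q_j.
First-order condition: 374.4 − 12q_i − 4Σ_{j≠i} q_j = 0.
In a symmetric equilibrium every firm chooses the same q, so Σ_{j≠i} q_j = 2q. The condition becomes 374.4 − 20q = 0, giving q = 374.4/20 = 18.72.

18.72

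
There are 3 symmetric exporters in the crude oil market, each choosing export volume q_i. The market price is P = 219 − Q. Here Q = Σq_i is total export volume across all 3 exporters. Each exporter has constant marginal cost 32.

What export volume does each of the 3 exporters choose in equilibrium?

A representative exporter's profit is π_i = q_i(219 − Q) − 32q_i, with Q = q_i + Σ_{j≠i} q_j.
First-order condition: 187 − 2q_i − Σ_{j≠i} q_j = 0.
In a symmetric equilibrium every exporter chooses the same q, so Σ_{j≠i} q_j = 2q. The condition becomes 187 − 4q = 0, giving q = 187/4 = 46.75.

46.75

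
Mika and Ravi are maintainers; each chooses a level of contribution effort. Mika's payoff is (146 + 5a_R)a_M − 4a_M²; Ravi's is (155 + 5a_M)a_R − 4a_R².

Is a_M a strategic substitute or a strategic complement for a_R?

Expanding Mika's payoff: 146a_M + 5a_Ra_M − 4a_M².
∂π/∂a_M = 146 + 5a_R − 8a_M = 0, so a_M = 18.25 + 0.625a_R.
The best-response slope da_M/da_R = 0.625 > 0: the reaction function is upward-sloping, so the choices are strategic complements.

strategic complements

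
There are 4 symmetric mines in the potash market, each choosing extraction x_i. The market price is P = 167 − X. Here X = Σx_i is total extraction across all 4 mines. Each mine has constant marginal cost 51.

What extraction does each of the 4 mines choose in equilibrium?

A representative mine's profit is π_i = x_i(167 − X) − 51x_i, with X = x_i + Σ_{j≠i} x_j.
First-order condition: 116 − 2x_i − Σ_{j≠i} x_j = 0.
With identical mines, set every x_j = x: then 116 − 2x − 3x = 0, i.e. x = 116/5 = 23.2.

23.2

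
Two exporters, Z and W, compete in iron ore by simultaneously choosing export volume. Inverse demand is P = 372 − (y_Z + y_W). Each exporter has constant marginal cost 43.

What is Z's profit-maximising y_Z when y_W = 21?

Exporter Z's profit: π = y_Z(372 − (y_Z + y_W)) − 43y_Z.
∂π/∂y_Z = 329 − 2y_Z − y_W = 0, so y_Z = 164.5 − 0.5y_W.
At y_W = 21: y_Z = 164.5 − 0.5·21 = 154.

154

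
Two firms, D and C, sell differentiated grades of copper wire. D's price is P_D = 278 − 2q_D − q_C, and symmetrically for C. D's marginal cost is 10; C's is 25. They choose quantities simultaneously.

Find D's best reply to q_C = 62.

Firm D's profit: π = q_D(278 − 2q_D − q_C) − 10q_D.
∂π/∂q_D = 268 − 4q_D − q_C = 0 ⇒ q_D = 67 − 0.25q_C.
At q_C = 62: q_D = 67 − 0.25·62 = 51.5.

51.5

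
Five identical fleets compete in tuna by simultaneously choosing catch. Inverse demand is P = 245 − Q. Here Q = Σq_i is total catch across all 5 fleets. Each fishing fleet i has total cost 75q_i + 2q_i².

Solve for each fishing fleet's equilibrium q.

17

A representative fishing fleet's profit is π_i = q_i(245 − Q) − 75q_i − 2q_i², with Q = q_i + Σ_{j≠i} q_j.
First-order condition: 170 − 6q_i − Σ_{j≠i} q_j = 0.
In a symmetric equilibrium every fishing fleet chooses the same q, so Σ_{j≠i} q_j = 4q. The condition becomes 170 − 10q = 0, giving q = 170/10 = 17.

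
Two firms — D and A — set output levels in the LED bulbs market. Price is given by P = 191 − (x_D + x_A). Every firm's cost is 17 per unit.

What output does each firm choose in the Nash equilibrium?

Firm D's profit: π = x_D(191 − (x_D + x_A)) − 17x_D.
∂π/∂x_D = 174 − 2x_D − x_A = 0, so x_D = 87 − 0.5x_A.
Setting x_D = x_A in the reaction function: x_D = 87 − 0.5x_D, so x_D = 87 / 1.5 = 58.

58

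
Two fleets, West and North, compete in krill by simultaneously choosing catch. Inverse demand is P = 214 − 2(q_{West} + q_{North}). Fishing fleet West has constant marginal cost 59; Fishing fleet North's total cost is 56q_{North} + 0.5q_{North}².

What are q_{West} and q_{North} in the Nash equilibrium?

Fishing fleet West's profit: π = q_{West}(214 − 2(q_{West} + q_{North})) − 59q_{West}.
∂π/∂q_{West} = 155 − 4q_{West} − 2q_{North} = 0, so q_{West} = 38.75 − 0.5q_{North}.
For North: ∂π/∂q_{North} = 158 − 5q_{North} − 2q_{West} = 0 ⇒ q_{North} = 31.6 − 0.4q_{West}.
Substituting the second reaction function into the first: q_{West} = 38.75 − 0.5(31.6 − 0.4q_{West}), which gives 0.8q_{West} = 22.95 ⇒ q_{West} = 28.6875.
Then q_{North} = 31.6 − 0.4·28.6875 = 20.125.

28.6875, 20.125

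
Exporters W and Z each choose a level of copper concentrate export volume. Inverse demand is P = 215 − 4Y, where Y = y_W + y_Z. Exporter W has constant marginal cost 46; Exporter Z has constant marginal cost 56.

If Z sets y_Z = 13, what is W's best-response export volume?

Exporter W's profit: π = y_W(215 − 4(y_W + y_Z)) − 46y_W.
∂π/∂y_W = 169 − 8y_W − 4y_Z = 0, so y_W = 21.125 − 0.5y_Z.
At y_Z = 13: y_W = 21.125 − 0.5·13 = 14.625.

14.625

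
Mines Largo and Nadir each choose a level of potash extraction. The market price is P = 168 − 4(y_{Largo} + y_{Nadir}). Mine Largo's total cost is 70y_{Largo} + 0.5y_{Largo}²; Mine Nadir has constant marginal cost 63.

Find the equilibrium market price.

102.5

Mine Largo's profit: π = y_{Largo}(168 − 4(y_{Largo} + y_{Nadir})) − 70y_{Largo} − 0.5y_{Largo}².
∂π/∂y_{Largo} = 98 − 9y_{Largo} − 4y_{Nadir} = 0, so y_{Largo} = 98/9 − (4/9)y_{Nadir}.
For Nadir: ∂π/∂y_{Nadir} = 105 − 8y_{Nadir} − 4y_{Largo} = 0 ⇒ y_{Nadir} = 13.125 − 0.5y_{Largo}.
Substituting the second reaction function into the first: y_{Largo} = 98/9 − (4/9)(13.125 − 0.5y_{Largo}), which gives (7/9)y_{Largo} = 91/18 ⇒ y_{Largo} = 6.5.
Then y_{Nadir} = 13.125 − 0.5·6.5 = 9.875.
Equilibrium price: P = 168 − 4·16.375 = 102.5.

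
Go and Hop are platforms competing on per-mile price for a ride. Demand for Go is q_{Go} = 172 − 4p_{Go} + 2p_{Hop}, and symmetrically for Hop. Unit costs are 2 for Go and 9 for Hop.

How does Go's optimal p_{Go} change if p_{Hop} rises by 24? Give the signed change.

6

Go's profit: π = (p_{Go} − 2)(172 − 4p_{Go} + 2p_{Hop}).
∂π/∂p_{Go} = 180 − 8p_{Go} + 2p_{Hop} = 0 ⇒ p_{Go} = 22.5 + 0.25p_{Hop}.
The reaction-function slope is 0.25, so a 24-unit rise in p_{Hop} moves p_{Go} by 0.25 × 24 = 6. Go's best response rises — the actions are strategic complements.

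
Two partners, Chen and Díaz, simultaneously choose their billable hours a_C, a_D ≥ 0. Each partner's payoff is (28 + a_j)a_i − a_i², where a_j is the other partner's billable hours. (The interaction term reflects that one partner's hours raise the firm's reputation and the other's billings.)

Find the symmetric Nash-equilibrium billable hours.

Chen's payoff is (28 + a_D)a_C − a_C².
∂π/∂a_C = 28 + a_D − 2a_C = 0, so a_C = 14 + 0.5a_D.
The game is symmetric, so in equilibrium a_D = a_C: the reaction function gives 0.5a_C = 14, hence a_C = 28.

28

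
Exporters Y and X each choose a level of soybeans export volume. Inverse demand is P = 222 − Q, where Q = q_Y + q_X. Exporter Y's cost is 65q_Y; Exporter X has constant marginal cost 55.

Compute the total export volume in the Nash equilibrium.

Exporter Y's profit: π = q_Y(222 − (q_Y + q_X)) − 65q_Y.
∂π/∂q_Y = 157 − 2q_Y − q_X = 0, so q_Y = 78.5 − 0.5q_X.
By the same steps for X: q_X = 83.5 − 0.5q_Y.
Solving the two reaction functions simultaneously: (1 − (−0.5)(−0.5))q_Y = 78.5 − 0.5·83.5, so 0.75q_Y = 36.75 and q_Y = 49.
Then q_X = 83.5 − 0.5·49 = 59.
Total export volume: 49 + 59 = 108.

108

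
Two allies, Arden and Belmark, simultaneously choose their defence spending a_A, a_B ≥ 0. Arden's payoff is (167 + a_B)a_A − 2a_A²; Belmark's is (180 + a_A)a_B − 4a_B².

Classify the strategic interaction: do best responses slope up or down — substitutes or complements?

strategic complements

Expanding Arden's payoff: 167a_A + a_Ba_A − 2a_A².
∂π/∂a_A = 167 + a_B − 4a_A = 0, so a_A = 41.75 + 0.25a_B.
The best-response slope da_A/da_B = 0.25 > 0: the reaction function is upward-sloping, so the choices are strategic complements.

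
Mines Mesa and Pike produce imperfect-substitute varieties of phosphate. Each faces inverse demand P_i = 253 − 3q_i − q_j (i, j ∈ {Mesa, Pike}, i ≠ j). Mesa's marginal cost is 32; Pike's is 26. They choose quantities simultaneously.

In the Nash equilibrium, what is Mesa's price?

126.2

Mine Mesa's profit: π = q_{Mesa}(253 − 3q_{Mesa} − q_{Pike}) − 32q_{Mesa}.
∂π/∂q_{Mesa} = 221 − 6q_{Mesa} − q_{Pike} = 0 ⇒ q_{Mesa} = 221/6 − (1/6)q_{Pike}.
Similarly q_{Pike} = 227/6 − (1/6)q_{Mesa}.
Plugging q_{Pike} into Mesa's best response: q_{Mesa} = 221/6 − (1/6)(227/6 − (1/6)q_{Mesa}) ⇒ (35/36)q_{Mesa} = 1099/36, so q_{Mesa} = 31.4.
Then q_{Pike} = 227/6 − (1/6)·31.4 = 32.6.
P_{Mesa} = 253 − 3·31.4 − 32.6 = 126.2.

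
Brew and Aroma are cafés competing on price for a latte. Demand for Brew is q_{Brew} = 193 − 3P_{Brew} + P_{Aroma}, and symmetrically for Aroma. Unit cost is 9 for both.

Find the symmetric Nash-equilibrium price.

44

Brew's profit: π = (P_{Brew} − 9)(193 − 3P_{Brew} + P_{Aroma}).
∂π/∂P_{Brew} = 220 − 6P_{Brew} + P_{Aroma} = 0 ⇒ P_{Brew} = 110/3 + (1/6)P_{Aroma}.
The game is symmetric, so in equilibrium P_{Aroma} = P_{Brew}: the reaction function gives (5/6)P_{Brew} = 110/3, hence P_{Brew} = 44.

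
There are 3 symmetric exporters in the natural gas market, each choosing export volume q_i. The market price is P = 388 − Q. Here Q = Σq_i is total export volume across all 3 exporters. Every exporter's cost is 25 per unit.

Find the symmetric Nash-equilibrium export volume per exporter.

90.75

A representative exporter's profit is π_i = q_i(388 − Q) − 25q_i, with Q = q_i + Σ_{j≠i} q_j.
First-order condition: 363 − 2q_i − Σ_{j≠i} q_j = 0.
Imposing symmetry (q_j = q for all j) turns Σ_{j≠i} q_j into 2q, so 363 = 4q and q = 90.75.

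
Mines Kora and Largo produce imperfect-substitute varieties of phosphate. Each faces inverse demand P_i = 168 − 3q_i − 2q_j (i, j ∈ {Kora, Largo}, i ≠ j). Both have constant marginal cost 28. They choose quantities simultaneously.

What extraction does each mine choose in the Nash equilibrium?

17.5

Mine Kora's profit: π = q_{Kora}(168 − 3q_{Kora} − 2q_{Largo}) − 28q_{Kora}.
∂π/∂q_{Kora} = 140 − 6q_{Kora} − 2q_{Largo} = 0 ⇒ q_{Kora} = 70/3 − (1/3)q_{Largo}.
By symmetry q_{Largo} = q_{Kora}; substituting into the reaction function, (4/3)q_{Kora} = 70/3 and q_{Kora} = 17.5.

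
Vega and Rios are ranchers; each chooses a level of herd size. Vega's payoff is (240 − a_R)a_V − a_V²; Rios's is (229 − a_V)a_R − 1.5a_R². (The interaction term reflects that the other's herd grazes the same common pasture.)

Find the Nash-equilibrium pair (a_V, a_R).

Expanding Vega's payoff: 240a_V − a_Ra_V − a_V².
∂π/∂a_V = 240 − a_R − 2a_V = 0, so a_V = 120 − 0.5a_R.
Likewise for Rios: a_R = 229/3 − (1/3)a_V.
Plugging a_R into Vega's best response: a_V = 120 − 0.5(229/3 − (1/3)a_V) ⇒ (5/6)a_V = 491/6, so a_V = 98.2.
Then a_R = 229/3 − (1/3)·98.2 = 43.6.

98.2, 43.6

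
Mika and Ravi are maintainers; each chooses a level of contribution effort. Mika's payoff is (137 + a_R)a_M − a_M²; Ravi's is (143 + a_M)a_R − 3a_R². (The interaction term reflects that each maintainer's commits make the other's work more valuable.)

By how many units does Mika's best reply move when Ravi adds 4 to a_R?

2

Expanding Mika's payoff: 137a_M + a_Ra_M − a_M².
∂π/∂a_M = 137 + a_R − 2a_M = 0, so a_M = 68.5 + 0.5a_R.
The reaction-function slope is 0.5, so a 4-unit rise in a_R moves a_M by 0.5 × 4 = 2. Mika's best response rises — the actions are strategic complements.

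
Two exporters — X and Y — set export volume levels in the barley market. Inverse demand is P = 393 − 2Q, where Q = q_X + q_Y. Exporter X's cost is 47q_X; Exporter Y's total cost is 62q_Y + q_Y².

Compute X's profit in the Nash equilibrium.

Exporter X's profit: π = q_X(393 − 2(q_X + q_Y)) − 47q_X.
∂π/∂q_X = 346 − 4q_X − 2q_Y = 0, so q_X = 86.5 − 0.5q_Y.
For Y: ∂π/∂q_Y = 331 − 6q_Y − 2q_X = 0 ⇒ q_Y = 331/6 − (1/3)q_X.
Plugging q_Y into X's best response: q_X = 86.5 − 0.5(331/6 − (1/3)q_X) ⇒ (5/6)q_X = 707/12, so q_X = 70.7.
Then q_Y = 331/6 − (1/3)·70.7 = 31.6.
Price P = 393 − 2·102.3 = 188.4.
X's profit: (188.4 − 47)·70.7 = 9996.98.

9996.98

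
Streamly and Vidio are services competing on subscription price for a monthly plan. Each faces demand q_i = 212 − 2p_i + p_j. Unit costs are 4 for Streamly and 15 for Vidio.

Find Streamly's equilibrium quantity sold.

Streamly's profit: π = (p_{Streamly} − 4)(212 − 2p_{Streamly} + p_{Vidio}).
∂π/∂p_{Streamly} = 220 − 4p_{Streamly} + p_{Vidio} = 0 ⇒ p_{Streamly} = 55 + 0.25p_{Vidio}.
Similarly p_{Vidio} = 60.5 + 0.25p_{Streamly}.
Plugging p_{Vidio} into Streamly's best response: p_{Streamly} = 55 + 0.25(60.5 + 0.25p_{Streamly}) ⇒ 0.9375p_{Streamly} = 70.125, so p_{Streamly} = 74.8.
Then p_{Vidio} = 60.5 + 0.25·74.8 = 79.2.
q_{Streamly} = 212 − 2·74.8 + 79.2 = 141.6.

141.6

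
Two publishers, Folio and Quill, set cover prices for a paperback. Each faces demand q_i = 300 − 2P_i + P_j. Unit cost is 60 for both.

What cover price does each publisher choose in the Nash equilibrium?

Folio's profit: π = (P_{Folio} − 60)(300 − 2P_{Folio} + P_{Quill}).
∂π/∂P_{Folio} = 420 − 4P_{Folio} + P_{Quill} = 0 ⇒ P_{Folio} = 105 + 0.25P_{Quill}.
By symmetry P_{Quill} = P_{Folio}; substituting into the reaction function, 0.75P_{Folio} = 105 and P_{Folio} = 140.

140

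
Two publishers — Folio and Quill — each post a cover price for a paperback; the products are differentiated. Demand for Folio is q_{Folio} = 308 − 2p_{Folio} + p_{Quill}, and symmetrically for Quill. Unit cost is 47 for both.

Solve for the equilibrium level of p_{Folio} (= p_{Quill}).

134

Folio's profit: π = (p_{Folio} − 47)(308 − 2p_{Folio} + p_{Quill}).
∂π/∂p_{Folio} = 402 − 4p_{Folio} + p_{Quill} = 0 ⇒ p_{Folio} = 100.5 + 0.25p_{Quill}.
By symmetry p_{Quill} = p_{Folio}; substituting into the reaction function, 0.75p_{Folio} = 100.5 and p_{Folio} = 134.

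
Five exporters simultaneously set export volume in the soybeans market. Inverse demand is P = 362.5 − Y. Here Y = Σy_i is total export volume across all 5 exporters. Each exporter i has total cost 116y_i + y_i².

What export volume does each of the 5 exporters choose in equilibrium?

30.8125

A representative exporter's profit is π_i = y_i(362.5 − Y) − 116y_i − y_i², with Y = y_i + Σ_{j≠i} y_j.
First-order condition: 246.5 − 4y_i − Σ_{j≠i} y_j = 0.
In a symmetric equilibrium every exporter chooses the same y, so Σ_{j≠i} y_j = 4y. The condition becomes 246.5 − 8y = 0, giving y = 246.5/8 = 30.8125.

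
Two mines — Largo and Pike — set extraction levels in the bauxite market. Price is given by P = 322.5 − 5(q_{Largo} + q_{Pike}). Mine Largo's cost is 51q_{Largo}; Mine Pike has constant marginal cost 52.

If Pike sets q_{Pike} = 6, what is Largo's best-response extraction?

Mine Largo's profit: π = q_{Largo}(322.5 − 5(q_{Largo} + q_{Pike})) − 51q_{Largo}.
∂π/∂q_{Largo} = 271.5 − 10q_{Largo} − 5q_{Pike} = 0, so q_{Largo} = 27.15 − 0.5q_{Pike}.
At q_{Pike} = 6: q_{Largo} = 27.15 − 0.5·6 = 24.15.

24.15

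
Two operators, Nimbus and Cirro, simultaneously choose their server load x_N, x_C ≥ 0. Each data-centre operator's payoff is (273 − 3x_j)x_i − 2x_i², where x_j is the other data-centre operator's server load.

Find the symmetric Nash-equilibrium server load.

39

Nimbus's payoff is (273 − 3x_C)x_N − 2x_N².
∂π/∂x_N = 273 − 3x_C − 4x_N = 0, so x_N = 68.25 − 0.75x_C.
The game is symmetric, so in equilibrium x_C = x_N: the reaction function gives 1.75x_N = 68.25, hence x_N = 39.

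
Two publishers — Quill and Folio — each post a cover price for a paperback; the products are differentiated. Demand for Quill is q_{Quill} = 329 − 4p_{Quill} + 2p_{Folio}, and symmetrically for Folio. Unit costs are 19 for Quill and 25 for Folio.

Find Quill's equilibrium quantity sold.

197.2

Quill's profit: π = (p_{Quill} − 19)(329 − 4p_{Quill} + 2p_{Folio}).
∂π/∂p_{Quill} = 405 − 8p_{Quill} + 2p_{Folio} = 0 ⇒ p_{Quill} = 50.625 + 0.25p_{Folio}.
Similarly p_{Folio} = 53.625 + 0.25p_{Quill}.
Solving the two reaction functions simultaneously: (1 − (0.25)(0.25))p_{Quill} = 50.625 + 0.25·53.625, so 0.9375p_{Quill} = 2049/32 and p_{Quill} = 68.3.
Then p_{Folio} = 53.625 + 0.25·68.3 = 70.7.
q_{Quill} = 329 − 4·68.3 + 2·70.7 = 197.2.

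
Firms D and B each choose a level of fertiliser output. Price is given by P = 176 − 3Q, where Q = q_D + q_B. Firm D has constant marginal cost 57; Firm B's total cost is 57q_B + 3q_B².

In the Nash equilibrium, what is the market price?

Firm D's profit: π = q_D(176 − 3(q_D + q_B)) − 57q_D.
∂π/∂q_D = 119 − 6q_D − 3q_B = 0, so q_D = 119/6 − 0.5q_B.
For B: ∂π/∂q_B = 119 − 12q_B − 3q_D = 0 ⇒ q_B = 119/12 − 0.25q_D.
Solving the two reaction functions simultaneously: (1 − (−0.5)(−0.25))q_D = 119/6 − 0.5·(119/12), so 0.875q_D = 14.875 and q_D = 17.
Then q_B = 119/12 − 0.25·17 = 17/3.
Equilibrium price: P = 176 − 3·(68/3) = 108.

108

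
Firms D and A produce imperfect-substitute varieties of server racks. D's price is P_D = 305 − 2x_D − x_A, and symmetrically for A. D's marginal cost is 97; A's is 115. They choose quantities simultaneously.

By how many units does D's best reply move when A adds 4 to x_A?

Firm D's profit: π = x_D(305 − 2x_D − x_A) − 97x_D.
∂π/∂x_D = 208 − 4x_D − x_A = 0 ⇒ x_D = 52 − 0.25x_A.
The reaction-function slope is −0.25, so a 4-unit rise in x_A moves x_D by −0.25 × 4 = −1. D's best response falls — the actions are strategic substitutes.

-1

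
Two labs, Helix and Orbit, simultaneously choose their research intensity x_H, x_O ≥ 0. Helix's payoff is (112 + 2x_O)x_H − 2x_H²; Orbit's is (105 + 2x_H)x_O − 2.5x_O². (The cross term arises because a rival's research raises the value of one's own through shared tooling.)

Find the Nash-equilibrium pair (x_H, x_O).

48.125, 40.25

Expanding Helix's payoff: 112x_H + 2x_Ox_H − 2x_H².
∂π/∂x_H = 112 + 2x_O − 4x_H = 0, so x_H = 28 + 0.5x_O.
Likewise for Orbit: x_O = 21 + 0.4x_H.
Solving the two reaction functions simultaneously: (1 − (0.5)(0.4))x_H = 28 + 0.5·21, so 0.8x_H = 38.5 and x_H = 48.125.
Then x_O = 21 + 0.4·48.125 = 40.25.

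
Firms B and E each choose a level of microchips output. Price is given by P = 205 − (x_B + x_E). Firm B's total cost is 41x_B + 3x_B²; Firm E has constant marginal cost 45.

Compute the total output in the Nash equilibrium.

85.6

Firm B's profit: π = x_B(205 − (x_B + x_E)) − 41x_B − 3x_B².
∂π/∂x_B = 164 − 8x_B − x_E = 0, so x_B = 20.5 − 0.125x_E.
For E: ∂π/∂x_E = 160 − 2x_E − x_B = 0 ⇒ x_E = 80 − 0.5x_B.
Plugging x_E into B's best response: x_B = 20.5 − 0.125(80 − 0.5x_B) ⇒ 0.9375x_B = 10.5, so x_B = 11.2.
Then x_E = 80 − 0.5·11.2 = 74.4.
Total output: 11.2 + 74.4 = 85.6.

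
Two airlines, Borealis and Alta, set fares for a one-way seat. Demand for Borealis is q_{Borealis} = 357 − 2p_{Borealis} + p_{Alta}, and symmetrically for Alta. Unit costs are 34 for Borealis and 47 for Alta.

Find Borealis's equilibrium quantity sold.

Borealis's profit: π = (p_{Borealis} − 34)(357 − 2p_{Borealis} + p_{Alta}).
∂π/∂p_{Borealis} = 425 − 4p_{Borealis} + p_{Alta} = 0 ⇒ p_{Borealis} = 106.25 + 0.25p_{Alta}.
Similarly p_{Alta} = 112.75 + 0.25p_{Borealis}.
Solving the two reaction functions simultaneously: (1 − (0.25)(0.25))p_{Borealis} = 106.25 + 0.25·112.75, so 0.9375p_{Borealis} = 134.4375 and p_{Borealis} = 143.4.
Then p_{Alta} = 112.75 + 0.25·143.4 = 148.6.
q_{Borealis} = 357 − 2·143.4 + 148.6 = 218.8.

218.8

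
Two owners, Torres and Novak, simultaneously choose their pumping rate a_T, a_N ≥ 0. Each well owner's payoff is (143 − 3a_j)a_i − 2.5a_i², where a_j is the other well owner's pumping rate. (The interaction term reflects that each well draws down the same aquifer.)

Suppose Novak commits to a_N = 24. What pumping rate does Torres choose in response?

14.2

Torres's payoff is (143 − 3a_N)a_T − 2.5a_T².
∂π/∂a_T = 143 − 3a_N − 5a_T = 0, so a_T = 28.6 − 0.6a_N.
At a_N = 24: a_T = 28.6 − 0.6·24 = 14.2.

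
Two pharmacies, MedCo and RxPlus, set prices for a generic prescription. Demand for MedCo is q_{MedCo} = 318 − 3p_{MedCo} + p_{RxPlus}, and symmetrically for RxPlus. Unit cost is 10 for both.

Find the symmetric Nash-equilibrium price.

69.6

MedCo's profit: π = (p_{MedCo} − 10)(318 − 3p_{MedCo} + p_{RxPlus}).
∂π/∂p_{MedCo} = 348 − 6p_{MedCo} + p_{RxPlus} = 0 ⇒ p_{MedCo} = 58 + (1/6)p_{RxPlus}.
By symmetry p_{RxPlus} = p_{MedCo}; substituting into the reaction function, (5/6)p_{MedCo} = 58 and p_{MedCo} = 69.6.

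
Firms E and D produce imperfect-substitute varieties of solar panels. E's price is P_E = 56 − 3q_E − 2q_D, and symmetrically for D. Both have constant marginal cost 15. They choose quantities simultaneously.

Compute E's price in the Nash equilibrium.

Firm E's profit: π = q_E(56 − 3q_E − 2q_D) − 15q_E.
∂π/∂q_E = 41 − 6q_E − 2q_D = 0 ⇒ q_E = 41/6 − (1/3)q_D.
The game is symmetric, so in equilibrium q_D = q_E: the reaction function gives (4/3)q_E = 41/6, hence q_E = 5.125.
P_E = 56 − 3·5.125 − 2·5.125 = 30.375.

30.375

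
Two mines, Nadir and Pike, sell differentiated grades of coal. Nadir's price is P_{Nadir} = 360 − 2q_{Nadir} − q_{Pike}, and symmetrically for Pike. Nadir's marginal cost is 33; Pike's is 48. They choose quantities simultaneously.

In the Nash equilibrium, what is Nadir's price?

165.8

Mine Nadir's profit: π = q_{Nadir}(360 − 2q_{Nadir} − q_{Pike}) − 33q_{Nadir}.
∂π/∂q_{Nadir} = 327 − 4q_{Nadir} − q_{Pike} = 0 ⇒ q_{Nadir} = 81.75 − 0.25q_{Pike}.
Similarly q_{Pike} = 78 − 0.25q_{Nadir}.
Solving the two reaction functions simultaneously: (1 − (−0.25)(−0.25))q_{Nadir} = 81.75 − 0.25·78, so 0.9375q_{Nadir} = 62.25 and q_{Nadir} = 66.4.
Then q_{Pike} = 78 − 0.25·66.4 = 61.4.
P_{Nadir} = 360 − 2·66.4 − 61.4 = 165.8.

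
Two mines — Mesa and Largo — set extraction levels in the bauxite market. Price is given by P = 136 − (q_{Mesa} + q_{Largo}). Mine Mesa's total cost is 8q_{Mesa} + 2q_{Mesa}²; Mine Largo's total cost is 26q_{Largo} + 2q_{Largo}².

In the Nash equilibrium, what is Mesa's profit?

1060.32

Mine Mesa's profit: π = q_{Mesa}(136 − (q_{Mesa} + q_{Largo})) − 8q_{Mesa} − 2q_{Mesa}².
∂π/∂q_{Mesa} = 128 − 6q_{Mesa} − q_{Largo} = 0, so q_{Mesa} = 64/3 − (1/6)q_{Largo}.
By the same steps for Largo: q_{Largo} = 55/3 − (1/6)q_{Mesa}.
Substituting the second reaction function into the first: q_{Mesa} = 64/3 − (1/6)(55/3 − (1/6)q_{Mesa}), which gives (35/36)q_{Mesa} = 329/18 ⇒ q_{Mesa} = 18.8.
Then q_{Largo} = 55/3 − (1/6)·18.8 = 15.2.
Price P = 136 − 34 = 102.
Mesa's profit: (102 − 8)·18.8 − 2(18.8)² = 1060.32.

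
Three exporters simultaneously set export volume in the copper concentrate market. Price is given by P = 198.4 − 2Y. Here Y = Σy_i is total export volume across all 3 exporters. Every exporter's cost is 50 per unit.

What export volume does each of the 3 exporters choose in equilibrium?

A representative exporter's profit is π_i = y_i(198.4 − 2Y) − 50y_i, with Y = y_i + Σ_{j≠i} y_j.
First-order condition: 148.4 − 4y_i − 2Σ_{j≠i} y_j = 0.
With identical exporters, set every y_j = y: then 148.4 − 4y − 4y = 0, i.e. y = 148.4/8 = 18.55.

18.55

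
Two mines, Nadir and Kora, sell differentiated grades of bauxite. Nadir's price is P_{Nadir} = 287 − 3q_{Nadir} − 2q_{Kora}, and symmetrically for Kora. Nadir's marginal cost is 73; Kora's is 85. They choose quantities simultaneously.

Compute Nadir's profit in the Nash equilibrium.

2268.75

Mine Nadir's profit: π = q_{Nadir}(287 − 3q_{Nadir} − 2q_{Kora}) − 73q_{Nadir}.
∂π/∂q_{Nadir} = 214 − 6q_{Nadir} − 2q_{Kora} = 0 ⇒ q_{Nadir} = 107/3 − (1/3)q_{Kora}.
Similarly q_{Kora} = 101/3 − (1/3)q_{Nadir}.
Substituting the second reaction function into the first: q_{Nadir} = 107/3 − (1/3)(101/3 − (1/3)q_{Nadir}), which gives (8/9)q_{Nadir} = 220/9 ⇒ q_{Nadir} = 27.5.
Then q_{Kora} = 101/3 − (1/3)·27.5 = 24.5.
P_{Nadir} = 287 − 3·27.5 − 2·24.5 = 155.5.
Profit = (155.5 − 73)·27.5 = 2268.75.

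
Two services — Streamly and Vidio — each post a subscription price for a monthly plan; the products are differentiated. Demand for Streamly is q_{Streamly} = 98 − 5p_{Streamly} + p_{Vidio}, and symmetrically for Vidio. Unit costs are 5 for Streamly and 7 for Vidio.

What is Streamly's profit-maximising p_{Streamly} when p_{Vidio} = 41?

16.4

Streamly's profit: π = (p_{Streamly} − 5)(98 − 5p_{Streamly} + p_{Vidio}).
∂π/∂p_{Streamly} = 123 − 10p_{Streamly} + p_{Vidio} = 0 ⇒ p_{Streamly} = 12.3 + 0.1p_{Vidio}.
At p_{Vidio} = 41: p_{Streamly} = 12.3 + 0.1·41 = 16.4.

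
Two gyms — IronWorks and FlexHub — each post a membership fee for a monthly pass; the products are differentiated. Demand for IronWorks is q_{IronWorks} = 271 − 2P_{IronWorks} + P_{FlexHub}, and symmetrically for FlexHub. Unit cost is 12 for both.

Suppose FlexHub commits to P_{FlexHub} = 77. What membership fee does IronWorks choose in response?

93

IronWorks's profit: π = (P_{IronWorks} − 12)(271 − 2P_{IronWorks} + P_{FlexHub}).
∂π/∂P_{IronWorks} = 295 − 4P_{IronWorks} + P_{FlexHub} = 0 ⇒ P_{IronWorks} = 73.75 + 0.25P_{FlexHub}.
At P_{FlexHub} = 77: P_{IronWorks} = 73.75 + 0.25·77 = 93.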